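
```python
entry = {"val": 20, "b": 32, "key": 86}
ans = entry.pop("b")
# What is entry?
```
Trace:
  entry={'val': 20, 'b': 32, 'key': 86}
  entry={'val': 20, 'key': 86}, ans=32

Final answer: {'val': 20, 'key': 86}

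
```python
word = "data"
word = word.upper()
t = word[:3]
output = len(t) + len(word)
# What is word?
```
Trace:
  word='data'
  word='DATA'
  word='DATA', t='DAT'
  word='DATA', t='DAT', output=7

Final answer: 'DATA'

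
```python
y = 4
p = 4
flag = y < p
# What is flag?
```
Trace:
  y=4
  y=4, p=4
  y=4, p=4, flag=False

Final answer: False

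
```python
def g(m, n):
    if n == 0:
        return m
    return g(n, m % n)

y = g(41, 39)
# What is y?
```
Call trace:
g(m=41, n=39)
  g(m=39, n=2)
    g(m=2, n=1)
      g(m=1, n=0)
      -> return 1
    -> return 1
  -> return 1
-> return 1

Final answer: 1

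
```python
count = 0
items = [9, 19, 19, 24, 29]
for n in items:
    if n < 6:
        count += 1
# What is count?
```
Trace:
  count=0
  count=0, n=9
  count=0, n=19
  count=0, n=19
  count=0, n=24
  count=0, n=29

Final answer: 0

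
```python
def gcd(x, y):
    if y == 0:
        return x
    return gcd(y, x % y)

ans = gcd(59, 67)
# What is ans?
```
Call trace:
gcd(x=59, y=67)
  gcd(x=67, y=59)
    gcd(x=59, y=8)
      gcd(x=8, y=3)
        gcd(x=3, y=2)
          gcd(x=2, y=1)
            gcd(x=1, y=0)
            -> return 1
          -> return 1
        -> return 1
      -> return 1
    -> return 1
  -> return 1
-> return 1

Final answer: 1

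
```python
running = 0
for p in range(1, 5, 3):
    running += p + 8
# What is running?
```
Trace:
  running=0
  running=9, p=1
  running=21, p=4

Final answer: 21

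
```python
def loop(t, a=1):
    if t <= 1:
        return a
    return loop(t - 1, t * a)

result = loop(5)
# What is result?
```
Call trace:
loop(t=5, a=1)
  loop(t=4, a=5)
    loop(t=3, a=20)
      loop(t=2, a=60)
        loop(t=1, a=120)
        -> return 120
      -> return 120
    -> return 120
  -> return 120
-> return 120

Final answer: 120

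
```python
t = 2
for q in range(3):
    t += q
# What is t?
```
Trace:
  t=2
  t=2, q=0
  t=3, q=1
  t=5, q=2

Final answer: 5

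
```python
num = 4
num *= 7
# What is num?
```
Trace:
  num=4
  num=28

Final answer: 28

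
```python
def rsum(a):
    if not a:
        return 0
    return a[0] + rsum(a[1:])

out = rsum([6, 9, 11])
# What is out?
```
Call trace:
rsum(a=[6, 9, 11])
  rsum(a=[9, 11])
    rsum(a=[11])
      rsum(a=[])
      -> return 0
    -> return 11
  -> return 20
-> return 26

Final answer: 26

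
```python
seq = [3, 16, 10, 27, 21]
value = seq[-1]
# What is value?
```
Trace:
  seq=[3, 16, 10, 27, 21]
  seq=[3, 16, 10, 27, 21], value=21

Final answer: 21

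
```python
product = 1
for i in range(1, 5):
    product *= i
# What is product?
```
Trace:
  product=1
  product=1, i=1
  product=2, i=2
  product=6, i=3
  product=24, i=4

Final answer: 24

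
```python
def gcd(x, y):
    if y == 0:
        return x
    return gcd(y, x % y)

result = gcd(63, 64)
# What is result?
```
Call trace:
gcd(x=63, y=64)
  gcd(x=64, y=63)
    gcd(x=63, y=1)
      gcd(x=1, y=0)
      -> return 1
    -> return 1
  -> return 1
-> return 1

Final answer: 1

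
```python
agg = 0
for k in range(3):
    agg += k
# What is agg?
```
Trace:
  agg=0
  agg=0, k=0
  agg=1, k=1
  agg=3, k=2

Final answer: 3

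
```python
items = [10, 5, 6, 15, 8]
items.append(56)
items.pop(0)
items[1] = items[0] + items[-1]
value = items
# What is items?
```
Trace:
  items=[10, 5, 6, 15, 8]
  items=[10, 5, 6, 15, 8, 56]
  items=[5, 6, 15, 8, 56]
  items=[5, 61, 15, 8, 56]
  items=[5, 61, 15, 8, 56], value=[5, 61, 15, 8, 56]

Final answer: [5, 61, 15, 8, 56]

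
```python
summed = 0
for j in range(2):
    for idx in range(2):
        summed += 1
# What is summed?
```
Trace:
  summed=0
  summed=1, j=0, idx=0
  summed=2, j=0, idx=1
  summed=3, j=1, idx=0
  summed=4, j=1, idx=1

Final answer: 4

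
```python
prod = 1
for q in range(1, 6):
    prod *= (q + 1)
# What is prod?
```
Trace:
  prod=1
  prod=2, q=1
  prod=6, q=2
  prod=24, q=3
  prod=120, q=4
  prod=720, q=5

Final answer: 720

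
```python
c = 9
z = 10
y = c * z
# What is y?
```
Trace:
  c=9
  c=9, z=10
  c=9, z=10, y=90

Final answer: 90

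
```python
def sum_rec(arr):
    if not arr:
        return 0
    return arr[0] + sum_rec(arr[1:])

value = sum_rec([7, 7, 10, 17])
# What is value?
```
Call trace:
sum_rec(arr=[7, 7, 10, 17])
  sum_rec(arr=[7, 10, 17])
    sum_rec(arr=[10, 17])
      sum_rec(arr=[17])
        sum_rec(arr=[])
        -> return 0
      -> return 17
    -> return 27
  -> return 34
-> return 41

Final answer: 41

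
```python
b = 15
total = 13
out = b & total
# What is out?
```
Trace:
  b=15
  b=15, total=13
  b=15, total=13, out=13

Final answer: 13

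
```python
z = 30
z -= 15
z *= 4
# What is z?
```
Trace:
  z=30
  z=15
  z=60

Final answer: 60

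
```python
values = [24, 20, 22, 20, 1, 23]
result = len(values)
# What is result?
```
Trace:
  values=[24, 20, 22, 20, 1, 23]
  values=[24, 20, 22, 20, 1, 23], result=6

Final answer: 6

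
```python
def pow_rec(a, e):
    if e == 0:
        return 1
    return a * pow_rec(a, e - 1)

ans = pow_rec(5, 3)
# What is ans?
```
Call trace:
pow_rec(a=5, e=3)
  pow_rec(a=5, e=2)
    pow_rec(a=5, e=1)
      pow_rec(a=5, e=0)
      -> return 1
    -> return 5
  -> return 25
-> return 125

Final answer: 125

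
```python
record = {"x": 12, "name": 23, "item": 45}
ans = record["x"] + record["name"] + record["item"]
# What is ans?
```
Trace:
  record={'x': 12, 'name': 23, 'item': 45}
  record={'x': 12, 'name': 23, 'item': 45}, ans=80

Final answer: 80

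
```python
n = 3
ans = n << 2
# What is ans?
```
Trace:
  n=3
  n=3, ans=12

Final answer: 12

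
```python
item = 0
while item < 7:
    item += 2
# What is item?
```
Trace:
  item=0
  item=2
  item=4
  item=6
  item=8

Final answer: 8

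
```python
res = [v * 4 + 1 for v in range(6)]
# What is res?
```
Trace:
  v=0
  v=1
  v=2
  v=3
  v=4
  v=5
  res=[1, 5, 9, 13, 17, 21]

Final answer: [1, 5, 9, 13, 17, 21]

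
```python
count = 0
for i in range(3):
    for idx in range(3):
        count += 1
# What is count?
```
Trace:
  count=0
  count=1, i=0, idx=0
  count=2, i=0, idx=1
  count=3, i=0, idx=2
  count=4, i=1, idx=0
  count=5, i=1, idx=1
  count=6, i=1, idx=2
  count=7, i=2, idx=0
  count=8, i=2, idx=1
  count=9, i=2, idx=2

Final answer: 9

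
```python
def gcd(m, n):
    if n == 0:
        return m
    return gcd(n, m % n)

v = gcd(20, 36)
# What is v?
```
Call trace:
gcd(m=20, n=36)
  gcd(m=36, n=20)
    gcd(m=20, n=16)
      gcd(m=16, n=4)
        gcd(m=4, n=0)
        -> return 4
      -> return 4
    -> return 4
  -> return 4
-> return 4

Final answer: 4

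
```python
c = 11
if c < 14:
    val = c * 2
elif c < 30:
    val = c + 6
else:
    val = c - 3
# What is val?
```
Trace:
  c=11
  c=11, val=22

Final answer: 22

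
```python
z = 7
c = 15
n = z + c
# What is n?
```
Trace:
  z=7
  z=7, c=15
  z=7, c=15, n=22

Final answer: 22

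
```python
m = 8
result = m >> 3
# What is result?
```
Trace:
  m=8
  m=8, result=1

Final answer: 1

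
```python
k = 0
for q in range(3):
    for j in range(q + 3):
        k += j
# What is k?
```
Trace:
  k=0
  k=0, q=0, j=0
  k=1, q=0, j=1
  k=3, q=0, j=2
  k=3, q=1, j=0
  k=4, q=1, j=1
  k=6, q=1, j=2
  k=9, q=1, j=3
  k=9, q=2, j=0
  k=10, q=2, j=1
  k=12, q=2, j=2
  k=15, q=2, j=3
  k=19, q=2, j=4

Final answer: 19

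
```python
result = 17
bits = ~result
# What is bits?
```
Trace:
  result=17
  result=17, bits=-18

Final answer: -18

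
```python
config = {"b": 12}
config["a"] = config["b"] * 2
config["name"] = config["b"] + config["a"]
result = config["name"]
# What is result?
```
Trace:
  config={'b': 12}
  config={'b': 12, 'a': 24}
  config={'b': 12, 'a': 24, 'name': 36}
  config={'b': 12, 'a': 24, 'name': 36}, result=36

Final answer: 36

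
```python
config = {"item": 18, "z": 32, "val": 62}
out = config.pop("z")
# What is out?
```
Trace:
  config={'item': 18, 'z': 32, 'val': 62}
  config={'item': 18, 'val': 62}, out=32

Final answer: 32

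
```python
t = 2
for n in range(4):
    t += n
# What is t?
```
Trace:
  t=2
  t=2, n=0
  t=3, n=1
  t=5, n=2
  t=8, n=3

Final answer: 8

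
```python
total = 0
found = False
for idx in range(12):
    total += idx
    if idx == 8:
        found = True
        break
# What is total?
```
Trace:
  total=0
  total=0, found=False
  total=0, found=False, idx=0
  total=1, found=False, idx=1
  total=3, found=False, idx=2
  total=6, found=False, idx=3
  total=10, found=False, idx=4
  total=15, found=False, idx=5
  total=21, found=False, idx=6
  total=28, found=False, idx=7
  total=36, found=True, idx=8

Final answer: 36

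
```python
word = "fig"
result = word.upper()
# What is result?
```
Trace:
  word='fig'
  word='fig', result='FIG'

Final answer: 'FIG'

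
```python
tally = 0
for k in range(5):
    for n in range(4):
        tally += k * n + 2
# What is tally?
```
Trace:
  tally=0
  tally=2, k=0, n=0
  tally=4, k=0, n=1
  tally=6, k=0, n=2
  tally=8, k=0, n=3
  tally=10, k=1, n=0
  tally=13, k=1, n=1
  tally=17, k=1, n=2
  tally=22, k=1, n=3
  tally=24, k=2, n=0
  tally=28, k=2, n=1
  tally=34, k=2, n=2
  tally=42, k=2, n=3
  tally=44, k=3, n=0
  tally=49, k=3, n=1
  tally=57, k=3, n=2
  tally=68, k=3, n=3
  tally=70, k=4, n=0
  tally=76, k=4, n=1
  tally=86, k=4, n=2
  tally=100, k=4, n=3

Final answer: 100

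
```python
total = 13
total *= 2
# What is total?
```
Trace:
  total=13
  total=26

Final answer: 26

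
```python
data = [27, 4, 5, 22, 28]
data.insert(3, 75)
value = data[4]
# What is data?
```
Trace:
  data=[27, 4, 5, 22, 28]
  data=[27, 4, 5, 75, 22, 28]
  data=[27, 4, 5, 75, 22, 28], value=22

Final answer: [27, 4, 5, 75, 22, 28]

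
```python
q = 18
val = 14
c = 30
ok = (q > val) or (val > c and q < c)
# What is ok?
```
Trace:
  q=18
  q=18, val=14
  q=18, val=14, c=30
  q=18, val=14, c=30, ok=True

Final answer: True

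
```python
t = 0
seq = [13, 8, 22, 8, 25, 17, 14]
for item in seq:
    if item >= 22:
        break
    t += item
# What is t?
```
Trace:
  t=0
  t=13, item=13
  t=21, item=8
  t=21, item=22

Final answer: 21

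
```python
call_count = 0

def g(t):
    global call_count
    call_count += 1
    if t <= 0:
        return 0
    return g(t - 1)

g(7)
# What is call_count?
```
Call trace:
g(t=7)
  g(t=6)
    g(t=5)
      g(t=4)
        g(t=3)
          g(t=2)
            g(t=1)
              g(t=0)
              -> return 0
            -> return 0
          -> return 0
        -> return 0
      -> return 0
    -> return 0
  -> return 0
-> return 0

call_count is incremented once per call. g is entered once for each t = 7, 6, 5, 4, 3, 2, 1, 0 (the t <= 0 call returns without recursing), i.e. 7 + 1 calls.
call_count = 8

Final answer: 8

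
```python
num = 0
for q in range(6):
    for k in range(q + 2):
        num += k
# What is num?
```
Trace:
  num=0
  num=0, q=0, k=0
  num=1, q=0, k=1
  num=1, q=1, k=0
  num=2, q=1, k=1
  num=4, q=1, k=2
  num=4, q=2, k=0
  num=5, q=2, k=1
  num=7, q=2, k=2
  num=10, q=2, k=3
  num=10, q=3, k=0
  num=11, q=3, k=1
  num=13, q=3, k=2
  num=16, q=3, k=3
  num=20, q=3, k=4
  num=20, q=4, k=0
  num=21, q=4, k=1
  num=23, q=4, k=2
  num=26, q=4, k=3
  num=30, q=4, k=4
  num=35, q=4, k=5
  num=35, q=5, k=0
  num=36, q=5, k=1
  num=38, q=5, k=2
  num=41, q=5, k=3
  num=45, q=5, k=4
  num=50, q=5, k=5
  num=56, q=5, k=6

Final answer: 56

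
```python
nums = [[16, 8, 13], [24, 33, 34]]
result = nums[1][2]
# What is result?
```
Trace:
  nums=[[16, 8, 13], [24, 33, 34]]
  nums=[[16, 8, 13], [24, 33, 34]], result=34

Final answer: 34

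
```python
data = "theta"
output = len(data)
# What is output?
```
Trace:
  data='theta'
  data='theta', output=5

Final answer: 5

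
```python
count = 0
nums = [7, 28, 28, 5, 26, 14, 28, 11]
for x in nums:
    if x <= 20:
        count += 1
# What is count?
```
Trace:
  count=0
  count=1, x=7
  count=1, x=28
  count=1, x=28
  count=2, x=5
  count=2, x=26
  count=3, x=14
  count=3, x=28
  count=4, x=11

Final answer: 4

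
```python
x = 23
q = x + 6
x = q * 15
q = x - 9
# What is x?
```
Trace:
  x=23
  x=23, q=29
  x=435, q=29
  x=435, q=426

Final answer: 435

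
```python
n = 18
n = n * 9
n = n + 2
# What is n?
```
Trace:
  n=18
  n=162
  n=164

Final answer: 164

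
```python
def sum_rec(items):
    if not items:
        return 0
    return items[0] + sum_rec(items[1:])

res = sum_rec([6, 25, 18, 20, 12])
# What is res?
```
Call trace:
sum_rec(items=[6, 25, 18, 20, 12])
  sum_rec(items=[25, 18, 20, 12])
    sum_rec(items=[18, 20, 12])
      sum_rec(items=[20, 12])
        sum_rec(items=[12])
          sum_rec(items=[])
          -> return 0
        -> return 12
      -> return 32
    -> return 50
  -> return 75
-> return 81

Final answer: 81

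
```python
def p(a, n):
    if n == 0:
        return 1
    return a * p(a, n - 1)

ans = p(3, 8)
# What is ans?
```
Call trace:
p(a=3, n=8)
  p(a=3, n=7)
    p(a=3, n=6)
      p(a=3, n=5)
        p(a=3, n=4)
          p(a=3, n=3)
            p(a=3, n=2)
              p(a=3, n=1)
                p(a=3, n=0)
                -> return 1
              -> return 3
            -> return 9
          -> return 27
        -> return 81
      -> return 243
    -> return 729
  -> return 2187
-> return 6561

Final answer: 6561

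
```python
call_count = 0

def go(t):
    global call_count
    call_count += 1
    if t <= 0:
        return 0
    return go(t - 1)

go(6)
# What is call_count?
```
Call trace:
go(t=6)
  go(t=5)
    go(t=4)
      go(t=3)
        go(t=2)
          go(t=1)
            go(t=0)
            -> return 0
          -> return 0
        -> return 0
      -> return 0
    -> return 0
  -> return 0
-> return 0

call_count is incremented once per call. go is entered once for each t = 6, 5, 4, 3, 2, 1, 0 (the t <= 0 call returns without recursing), i.e. 6 + 1 calls.
call_count = 7

Final answer: 7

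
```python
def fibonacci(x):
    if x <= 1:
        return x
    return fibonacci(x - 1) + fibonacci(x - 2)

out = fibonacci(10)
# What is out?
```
Call trace (a repeated sub-call is expanded the first time; later identical calls just restate its return value):
fibonacci(x=10)
  fibonacci(x=9)
    fibonacci(x=8)
      fibonacci(x=7)
        fibonacci(x=6)
          fibonacci(x=5)
            fibonacci(x=4)
              fibonacci(x=3)
                fibonacci(x=2)
                  fibonacci(x=1)
                  -> return 1
                  fibonacci(x=0)
                  -> return 0
                -> return 1
                fibonacci(x=1)
                -> return 1
              -> return 2
              fibonacci(x=2) -> return 1  (same call as traced above)
            -> return 3
            fibonacci(x=3) -> return 2  (same call as traced above)
          -> return 5
          fibonacci(x=4) -> return 3  (same call as traced above)
        -> return 8
        fibonacci(x=5) -> return 5  (same call as traced above)
      -> return 13
      fibonacci(x=6) -> return 8  (same call as traced above)
    -> return 21
    fibonacci(x=7) -> return 13  (same call as traced above)
  -> return 34
  fibonacci(x=8) -> return 21  (same call as traced above)
-> return 55

Final answer: 55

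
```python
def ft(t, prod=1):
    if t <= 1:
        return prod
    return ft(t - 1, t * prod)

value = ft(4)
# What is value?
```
Call trace:
ft(t=4, prod=1)
  ft(t=3, prod=4)
    ft(t=2, prod=12)
      ft(t=1, prod=24)
      -> return 24
    -> return 24
  -> return 24
-> return 24

Final answer: 24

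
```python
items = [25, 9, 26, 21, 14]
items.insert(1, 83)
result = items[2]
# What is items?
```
Trace:
  items=[25, 9, 26, 21, 14]
  items=[25, 83, 9, 26, 21, 14]
  items=[25, 83, 9, 26, 21, 14], result=9

Final answer: [25, 83, 9, 26, 21, 14]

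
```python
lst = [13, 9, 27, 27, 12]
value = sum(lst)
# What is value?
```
Trace:
  lst=[13, 9, 27, 27, 12]
  lst=[13, 9, 27, 27, 12], value=88

Final answer: 88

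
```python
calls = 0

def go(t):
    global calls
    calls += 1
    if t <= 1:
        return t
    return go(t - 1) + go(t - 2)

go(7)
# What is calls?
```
Call trace (a repeated sub-call is expanded the first time; later identical calls just restate its return value):
go(t=7)
  go(t=6)
    go(t=5)
      go(t=4)
        go(t=3)
          go(t=2)
            go(t=1)
            -> return 1
            go(t=0)
            -> return 0
          -> return 1
          go(t=1)
          -> return 1
        -> return 2
        go(t=2) -> return 1  (same call as traced above)
      -> return 3
      go(t=3) -> return 2  (same call as traced above)
    -> return 5
    go(t=4) -> return 3  (same call as traced above)
  -> return 8
  go(t=5) -> return 5  (same call as traced above)
-> return 13

calls is incremented once per call, so count the calls in each subtree. Let C(t) = number of calls made by go(t).
C(0) = C(1) = 1 (base case, no recursion); C(t) = 1 + C(t - 1) + C(t - 2) otherwise.
C(2) = 1 + C(1) + C(0) = 1 + 1 + 1 = 3
C(3) = 1 + C(2) + C(1) = 1 + 3 + 1 = 5
C(4) = 1 + C(3) + C(2) = 1 + 5 + 3 = 9
C(5) = 1 + C(4) + C(3) = 1 + 9 + 5 = 15
C(6) = 1 + C(5) + C(4) = 1 + 15 + 9 = 25
C(7) = 1 + C(6) + C(5) = 1 + 25 + 15 = 41
calls = C(7) = 41

Final answer: 41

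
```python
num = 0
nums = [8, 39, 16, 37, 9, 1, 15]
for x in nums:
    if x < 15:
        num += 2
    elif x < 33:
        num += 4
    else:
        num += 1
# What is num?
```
Trace:
  num=0
  num=2, x=8
  num=3, x=39
  num=7, x=16
  num=8, x=37
  num=10, x=9
  num=12, x=1
  num=16, x=15

Final answer: 16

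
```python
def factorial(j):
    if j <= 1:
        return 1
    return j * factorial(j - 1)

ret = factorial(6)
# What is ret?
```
Call trace:
factorial(j=6)
  factorial(j=5)
    factorial(j=4)
      factorial(j=3)
        factorial(j=2)
          factorial(j=1)
          -> return 1
        -> return 2
      -> return 6
    -> return 24
  -> return 120
-> return 720

Final answer: 720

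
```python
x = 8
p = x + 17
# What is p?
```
Trace:
  x=8
  x=8, p=25

Final answer: 25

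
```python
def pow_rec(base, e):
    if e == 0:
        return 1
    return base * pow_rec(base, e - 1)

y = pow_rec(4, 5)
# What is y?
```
Call trace:
pow_rec(base=4, e=5)
  pow_rec(base=4, e=4)
    pow_rec(base=4, e=3)
      pow_rec(base=4, e=2)
        pow_rec(base=4, e=1)
          pow_rec(base=4, e=0)
          -> return 1
        -> return 4
      -> return 16
    -> return 64
  -> return 256
-> return 1024

Final answer: 1024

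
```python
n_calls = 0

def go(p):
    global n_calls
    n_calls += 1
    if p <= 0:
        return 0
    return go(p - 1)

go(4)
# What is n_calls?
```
Call trace:
go(p=4)
  go(p=3)
    go(p=2)
      go(p=1)
        go(p=0)
        -> return 0
      -> return 0
    -> return 0
  -> return 0
-> return 0

n_calls is incremented once per call. go is entered once for each p = 4, 3, 2, 1, 0 (the p <= 0 call returns without recursing), i.e. 4 + 1 calls.
n_calls = 5

Final answer: 5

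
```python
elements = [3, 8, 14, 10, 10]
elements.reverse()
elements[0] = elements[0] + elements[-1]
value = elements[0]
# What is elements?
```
Trace:
  elements=[3, 8, 14, 10, 10]
  elements=[10, 10, 14, 8, 3]
  elements=[13, 10, 14, 8, 3]
  elements=[13, 10, 14, 8, 3], value=13

Final answer: [13, 10, 14, 8, 3]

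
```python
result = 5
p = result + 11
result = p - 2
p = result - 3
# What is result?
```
Trace:
  result=5
  result=5, p=16
  result=14, p=16
  result=14, p=11

Final answer: 14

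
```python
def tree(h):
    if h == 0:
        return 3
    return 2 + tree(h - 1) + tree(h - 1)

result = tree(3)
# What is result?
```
Call trace (a repeated sub-call is expanded the first time; later identical calls just restate its return value):
tree(h=3)
  tree(h=2)
    tree(h=1)
      tree(h=0)
      -> return 3
      tree(h=0)
      -> return 3
    -> return 8
    tree(h=1) -> return 8  (same call as traced above)
  -> return 18
  tree(h=2) -> return 18  (same call as traced above)
-> return 38

Final answer: 38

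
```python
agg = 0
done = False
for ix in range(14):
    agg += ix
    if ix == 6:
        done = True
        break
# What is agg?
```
Trace:
  agg=0
  agg=0, done=False
  agg=0, done=False, ix=0
  agg=1, done=False, ix=1
  agg=3, done=False, ix=2
  agg=6, done=False, ix=3
  agg=10, done=False, ix=4
  agg=15, done=False, ix=5
  agg=21, done=True, ix=6

Final answer: 21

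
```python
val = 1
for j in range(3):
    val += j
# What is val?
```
Trace:
  val=1
  val=1, j=0
  val=2, j=1
  val=4, j=2

Final answer: 4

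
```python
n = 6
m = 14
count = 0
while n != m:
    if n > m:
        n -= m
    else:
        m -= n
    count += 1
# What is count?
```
Trace:
  n=6
  n=6, m=14
  n=6, m=14, count=0
  n=6, m=8, count=1
  n=6, m=2, count=2
  n=4, m=2, count=3
  n=2, m=2, count=4

Final answer: 4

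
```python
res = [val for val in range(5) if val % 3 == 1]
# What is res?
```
Trace:
  val=0
  val=1
  val=2
  val=3
  val=4
  res=[1, 4]

Final answer: [1, 4]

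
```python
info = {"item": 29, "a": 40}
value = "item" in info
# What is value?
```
Trace:
  info={'item': 29, 'a': 40}
  info={'item': 29, 'a': 40}, value=True

Final answer: True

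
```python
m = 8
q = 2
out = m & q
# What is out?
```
Trace:
  m=8
  m=8, q=2
  m=8, q=2, out=0

Final answer: 0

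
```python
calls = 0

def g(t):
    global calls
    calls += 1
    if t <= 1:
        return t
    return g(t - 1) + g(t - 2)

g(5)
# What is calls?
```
Call trace (a repeated sub-call is expanded the first time; later identical calls just restate its return value):
g(t=5)
  g(t=4)
    g(t=3)
      g(t=2)
        g(t=1)
        -> return 1
        g(t=0)
        -> return 0
      -> return 1
      g(t=1)
      -> return 1
    -> return 2
    g(t=2) -> return 1  (same call as traced above)
  -> return 3
  g(t=3) -> return 2  (same call as traced above)
-> return 5

calls is incremented once per call, so count the calls in each subtree. Let C(t) = number of calls made by g(t).
C(0) = C(1) = 1 (base case, no recursion); C(t) = 1 + C(t - 1) + C(t - 2) otherwise.
C(2) = 1 + C(1) + C(0) = 1 + 1 + 1 = 3
C(3) = 1 + C(2) + C(1) = 1 + 3 + 1 = 5
C(4) = 1 + C(3) + C(2) = 1 + 5 + 3 = 9
C(5) = 1 + C(4) + C(3) = 1 + 9 + 5 = 15
calls = C(5) = 15

Final answer: 15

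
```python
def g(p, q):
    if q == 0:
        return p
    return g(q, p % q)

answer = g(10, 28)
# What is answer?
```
Call trace:
g(p=10, q=28)
  g(p=28, q=10)
    g(p=10, q=8)
      g(p=8, q=2)
        g(p=2, q=0)
        -> return 2
      -> return 2
    -> return 2
  -> return 2
-> return 2

Final answer: 2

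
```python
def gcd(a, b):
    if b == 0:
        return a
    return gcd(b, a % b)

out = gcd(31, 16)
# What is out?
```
Call trace:
gcd(a=31, b=16)
  gcd(a=16, b=15)
    gcd(a=15, b=1)
      gcd(a=1, b=0)
      -> return 1
    -> return 1
  -> return 1
-> return 1

Final answer: 1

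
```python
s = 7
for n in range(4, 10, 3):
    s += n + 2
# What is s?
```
Trace:
  s=7
  s=13, n=4
  s=22, n=7

Final answer: 22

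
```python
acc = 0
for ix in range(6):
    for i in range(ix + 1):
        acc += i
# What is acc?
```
Trace:
  acc=0
  acc=0, ix=0, i=0
  acc=0, ix=1, i=0
  acc=1, ix=1, i=1
  acc=1, ix=2, i=0
  acc=2, ix=2, i=1
  acc=4, ix=2, i=2
  acc=4, ix=3, i=0
  acc=5, ix=3, i=1
  acc=7, ix=3, i=2
  acc=10, ix=3, i=3
  acc=10, ix=4, i=0
  acc=11, ix=4, i=1
  acc=13, ix=4, i=2
  acc=16, ix=4, i=3
  acc=20, ix=4, i=4
  acc=20, ix=5, i=0
  acc=21, ix=5, i=1
  acc=23, ix=5, i=2
  acc=26, ix=5, i=3
  acc=30, ix=5, i=4
  acc=35, ix=5, i=5

Final answer: 35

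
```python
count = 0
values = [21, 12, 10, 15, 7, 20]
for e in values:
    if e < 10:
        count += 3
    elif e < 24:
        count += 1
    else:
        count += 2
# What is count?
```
Trace:
  count=0
  count=1, e=21
  count=2, e=12
  count=3, e=10
  count=4, e=15
  count=7, e=7
  count=8, e=20

Final answer: 8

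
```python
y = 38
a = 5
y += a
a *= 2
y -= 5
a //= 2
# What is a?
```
Trace:
  y=38
  y=38, a=5
  y=43, a=5
  y=43, a=10
  y=38, a=10
  y=38, a=5

Final answer: 5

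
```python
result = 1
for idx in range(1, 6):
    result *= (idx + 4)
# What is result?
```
Trace:
  result=1
  result=5, idx=1
  result=30, idx=2
  result=210, idx=3
  result=1680, idx=4
  result=15120, idx=5

Final answer: 15120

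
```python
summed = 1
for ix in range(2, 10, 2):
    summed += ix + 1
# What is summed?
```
Trace:
  summed=1
  summed=4, ix=2
  summed=9, ix=4
  summed=16, ix=6
  summed=25, ix=8

Final answer: 25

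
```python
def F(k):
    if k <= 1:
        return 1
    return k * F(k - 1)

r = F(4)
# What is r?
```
Call trace:
F(k=4)
  F(k=3)
    F(k=2)
      F(k=1)
      -> return 1
    -> return 2
  -> return 6
-> return 24

Final answer: 24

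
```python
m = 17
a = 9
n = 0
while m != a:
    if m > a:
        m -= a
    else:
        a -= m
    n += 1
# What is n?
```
Trace:
  m=17
  m=17, a=9
  m=17, a=9, n=0
  m=8, a=9, n=1
  m=8, a=1, n=2
  m=7, a=1, n=3
  m=6, a=1, n=4
  m=5, a=1, n=5
  m=4, a=1, n=6
  m=3, a=1, n=7
  m=2, a=1, n=8
  m=1, a=1, n=9

Final answer: 9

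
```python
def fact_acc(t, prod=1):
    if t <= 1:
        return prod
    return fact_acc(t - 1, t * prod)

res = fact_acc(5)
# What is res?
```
Call trace:
fact_acc(t=5, prod=1)
  fact_acc(t=4, prod=5)
    fact_acc(t=3, prod=20)
      fact_acc(t=2, prod=60)
        fact_acc(t=1, prod=120)
        -> return 120
      -> return 120
    -> return 120
  -> return 120
-> return 120

Final answer: 120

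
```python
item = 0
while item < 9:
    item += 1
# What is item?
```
Trace:
  item=0
  item=1
  item=2
  item=3
  item=4
  item=5
  item=6
  item=7
  item=8
  item=9

Final answer: 9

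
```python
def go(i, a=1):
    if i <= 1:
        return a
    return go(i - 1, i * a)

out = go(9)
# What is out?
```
Call trace:
go(i=9, a=1)
  go(i=8, a=9)
    go(i=7, a=72)
      go(i=6, a=504)
        go(i=5, a=3024)
          go(i=4, a=15120)
            go(i=3, a=60480)
              go(i=2, a=181440)
                go(i=1, a=362880)
                -> return 362880
              -> return 362880
            -> return 362880
          -> return 362880
        -> return 362880
      -> return 362880
    -> return 362880
  -> return 362880
-> return 362880

Final answer: 362880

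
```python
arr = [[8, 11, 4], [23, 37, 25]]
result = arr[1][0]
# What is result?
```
Trace:
  arr=[[8, 11, 4], [23, 37, 25]]
  arr=[[8, 11, 4], [23, 37, 25]], result=23

Final answer: 23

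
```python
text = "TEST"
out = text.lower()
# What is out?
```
Trace:
  text='TEST'
  text='TEST', out='test'

Final answer: 'test'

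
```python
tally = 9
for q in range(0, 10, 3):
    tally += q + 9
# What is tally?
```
Trace:
  tally=9
  tally=18, q=0
  tally=30, q=3
  tally=45, q=6
  tally=63, q=9

Final answer: 63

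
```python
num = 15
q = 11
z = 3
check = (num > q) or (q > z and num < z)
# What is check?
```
Trace:
  num=15
  num=15, q=11
  num=15, q=11, z=3
  num=15, q=11, z=3, check=True

Final answer: True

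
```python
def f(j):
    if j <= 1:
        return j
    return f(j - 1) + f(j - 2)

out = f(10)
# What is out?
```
Call trace (a repeated sub-call is expanded the first time; later identical calls just restate its return value):
f(j=10)
  f(j=9)
    f(j=8)
      f(j=7)
        f(j=6)
          f(j=5)
            f(j=4)
              f(j=3)
                f(j=2)
                  f(j=1)
                  -> return 1
                  f(j=0)
                  -> return 0
                -> return 1
                f(j=1)
                -> return 1
              -> return 2
              f(j=2) -> return 1  (same call as traced above)
            -> return 3
            f(j=3) -> return 2  (same call as traced above)
          -> return 5
          f(j=4) -> return 3  (same call as traced above)
        -> return 8
        f(j=5) -> return 5  (same call as traced above)
      -> return 13
      f(j=6) -> return 8  (same call as traced above)
    -> return 21
    f(j=7) -> return 13  (same call as traced above)
  -> return 34
  f(j=8) -> return 21  (same call as traced above)
-> return 55

Final answer: 55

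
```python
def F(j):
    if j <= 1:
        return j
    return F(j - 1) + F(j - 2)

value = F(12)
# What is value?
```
Call trace (a repeated sub-call is expanded the first time; later identical calls just restate its return value):
F(j=12)
  F(j=11)
    F(j=10)
      F(j=9)
        F(j=8)
          F(j=7)
            F(j=6)
              F(j=5)
                F(j=4)
                  F(j=3)
                    F(j=2)
                      F(j=1)
                      -> return 1
                      F(j=0)
                      -> return 0
                    -> return 1
                    F(j=1)
                    -> return 1
                  -> return 2
                  F(j=2) -> return 1  (same call as traced above)
                -> return 3
                F(j=3) -> return 2  (same call as traced above)
              -> return 5
              F(j=4) -> return 3  (same call as traced above)
            -> return 8
            F(j=5) -> return 5  (same call as traced above)
          -> return 13
          F(j=6) -> return 8  (same call as traced above)
        -> return 21
        F(j=7) -> return 13  (same call as traced above)
      -> return 34
      F(j=8) -> return 21  (same call as traced above)
    -> return 55
    F(j=9) -> return 34  (same call as traced above)
  -> return 89
  F(j=10) -> return 55  (same call as traced above)
-> return 144

Final answer: 144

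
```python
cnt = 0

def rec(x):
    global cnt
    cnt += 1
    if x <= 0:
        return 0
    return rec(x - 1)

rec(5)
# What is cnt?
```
Call trace:
rec(x=5)
  rec(x=4)
    rec(x=3)
      rec(x=2)
        rec(x=1)
          rec(x=0)
          -> return 0
        -> return 0
      -> return 0
    -> return 0
  -> return 0
-> return 0

cnt is incremented once per call. rec is entered once for each x = 5, 4, 3, 2, 1, 0 (the x <= 0 call returns without recursing), i.e. 5 + 1 calls.
cnt = 6

Final answer: 6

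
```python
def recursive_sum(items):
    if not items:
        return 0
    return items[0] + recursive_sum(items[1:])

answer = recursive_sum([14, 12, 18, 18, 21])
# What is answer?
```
Call trace:
recursive_sum(items=[14, 12, 18, 18, 21])
  recursive_sum(items=[12, 18, 18, 21])
    recursive_sum(items=[18, 18, 21])
      recursive_sum(items=[18, 21])
        recursive_sum(items=[21])
          recursive_sum(items=[])
          -> return 0
        -> return 21
      -> return 39
    -> return 57
  -> return 69
-> return 83

Final answer: 83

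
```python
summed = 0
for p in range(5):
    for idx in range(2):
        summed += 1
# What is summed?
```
Trace:
  summed=0
  summed=1, p=0, idx=0
  summed=2, p=0, idx=1
  summed=3, p=1, idx=0
  summed=4, p=1, idx=1
  summed=5, p=2, idx=0
  summed=6, p=2, idx=1
  summed=7, p=3, idx=0
  summed=8, p=3, idx=1
  summed=9, p=4, idx=0
  summed=10, p=4, idx=1

Final answer: 10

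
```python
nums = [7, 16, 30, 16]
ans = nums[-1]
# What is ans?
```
Trace:
  nums=[7, 16, 30, 16]
  nums=[7, 16, 30, 16], ans=16

Final answer: 16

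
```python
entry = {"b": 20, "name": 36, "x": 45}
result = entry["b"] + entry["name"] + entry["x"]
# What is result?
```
Trace:
  entry={'b': 20, 'name': 36, 'x': 45}
  entry={'b': 20, 'name': 36, 'x': 45}, result=101

Final answer: 101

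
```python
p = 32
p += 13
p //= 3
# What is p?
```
Trace:
  p=32
  p=45
  p=15

Final answer: 15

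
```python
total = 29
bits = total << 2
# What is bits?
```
Trace:
  total=29
  total=29, bits=116

Final answer: 116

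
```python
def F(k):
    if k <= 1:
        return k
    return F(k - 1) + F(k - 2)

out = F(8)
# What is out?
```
Call trace (a repeated sub-call is expanded the first time; later identical calls just restate its return value):
F(k=8)
  F(k=7)
    F(k=6)
      F(k=5)
        F(k=4)
          F(k=3)
            F(k=2)
              F(k=1)
              -> return 1
              F(k=0)
              -> return 0
            -> return 1
            F(k=1)
            -> return 1
          -> return 2
          F(k=2) -> return 1  (same call as traced above)
        -> return 3
        F(k=3) -> return 2  (same call as traced above)
      -> return 5
      F(k=4) -> return 3  (same call as traced above)
    -> return 8
    F(k=5) -> return 5  (same call as traced above)
  -> return 13
  F(k=6) -> return 8  (same call as traced above)
-> return 21

Final answer: 21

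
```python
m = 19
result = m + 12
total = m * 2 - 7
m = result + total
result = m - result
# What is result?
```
Trace:
  m=19
  m=19, result=31
  m=19, result=31, total=31
  m=62, result=31, total=31
  m=62, result=31, total=31

Final answer: 31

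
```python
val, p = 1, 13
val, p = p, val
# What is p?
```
Trace:
  val=1, p=13
  val=13, p=1

Final answer: 1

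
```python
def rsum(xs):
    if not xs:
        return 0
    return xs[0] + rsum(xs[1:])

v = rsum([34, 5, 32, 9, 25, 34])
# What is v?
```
Call trace:
rsum(xs=[34, 5, 32, 9, 25, 34])
  rsum(xs=[5, 32, 9, 25, 34])
    rsum(xs=[32, 9, 25, 34])
      rsum(xs=[9, 25, 34])
        rsum(xs=[25, 34])
          rsum(xs=[34])
            rsum(xs=[])
            -> return 0
          -> return 34
        -> return 59
      -> return 68
    -> return 100
  -> return 105
-> return 139

Final answer: 139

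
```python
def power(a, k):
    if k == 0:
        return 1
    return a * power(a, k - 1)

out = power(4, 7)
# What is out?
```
Call trace:
power(a=4, k=7)
  power(a=4, k=6)
    power(a=4, k=5)
      power(a=4, k=4)
        power(a=4, k=3)
          power(a=4, k=2)
            power(a=4, k=1)
              power(a=4, k=0)
              -> return 1
            -> return 4
          -> return 16
        -> return 64
      -> return 256
    -> return 1024
  -> return 4096
-> return 16384

Final answer: 16384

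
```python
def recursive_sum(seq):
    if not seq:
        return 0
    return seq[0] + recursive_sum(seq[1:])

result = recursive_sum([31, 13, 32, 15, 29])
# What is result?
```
Call trace:
recursive_sum(seq=[31, 13, 32, 15, 29])
  recursive_sum(seq=[13, 32, 15, 29])
    recursive_sum(seq=[32, 15, 29])
      recursive_sum(seq=[15, 29])
        recursive_sum(seq=[29])
          recursive_sum(seq=[])
          -> return 0
        -> return 29
      -> return 44
    -> return 76
  -> return 89
-> return 120

Final answer: 120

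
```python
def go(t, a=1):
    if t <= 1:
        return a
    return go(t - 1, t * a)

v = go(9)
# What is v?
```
Call trace:
go(t=9, a=1)
  go(t=8, a=9)
    go(t=7, a=72)
      go(t=6, a=504)
        go(t=5, a=3024)
          go(t=4, a=15120)
            go(t=3, a=60480)
              go(t=2, a=181440)
                go(t=1, a=362880)
                -> return 362880
              -> return 362880
            -> return 362880
          -> return 362880
        -> return 362880
      -> return 362880
    -> return 362880
  -> return 362880
-> return 362880

Final answer: 362880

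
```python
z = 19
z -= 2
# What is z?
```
Trace:
  z=19
  z=17

Final answer: 17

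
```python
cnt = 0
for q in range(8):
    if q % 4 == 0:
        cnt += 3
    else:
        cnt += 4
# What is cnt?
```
Trace:
  cnt=0
  cnt=3, q=0
  cnt=7, q=1
  cnt=11, q=2
  cnt=15, q=3
  cnt=18, q=4
  cnt=22, q=5
  cnt=26, q=6
  cnt=30, q=7

Final answer: 30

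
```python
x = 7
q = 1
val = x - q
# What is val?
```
Trace:
  x=7
  x=7, q=1
  x=7, q=1, val=6

Final answer: 6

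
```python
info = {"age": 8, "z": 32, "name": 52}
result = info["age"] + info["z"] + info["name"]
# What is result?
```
Trace:
  info={'age': 8, 'z': 32, 'name': 52}
  info={'age': 8, 'z': 32, 'name': 52}, result=92

Final answer: 92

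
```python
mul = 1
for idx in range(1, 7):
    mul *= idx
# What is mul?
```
Trace:
  mul=1
  mul=1, idx=1
  mul=2, idx=2
  mul=6, idx=3
  mul=24, idx=4
  mul=120, idx=5
  mul=720, idx=6

Final answer: 720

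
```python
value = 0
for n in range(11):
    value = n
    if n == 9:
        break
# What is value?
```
Trace:
  value=0
  value=0, n=0
  value=1, n=1
  value=2, n=2
  value=3, n=3
  value=4, n=4
  value=5, n=5
  value=6, n=6
  value=7, n=7
  value=8, n=8
  value=9, n=9

Final answer: 9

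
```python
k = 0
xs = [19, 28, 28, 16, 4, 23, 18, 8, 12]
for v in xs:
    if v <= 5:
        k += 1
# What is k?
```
Trace:
  k=0
  k=0, v=19
  k=0, v=28
  k=0, v=28
  k=0, v=16
  k=1, v=4
  k=1, v=23
  k=1, v=18
  k=1, v=8
  k=1, v=12

Final answer: 1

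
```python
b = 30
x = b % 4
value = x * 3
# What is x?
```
Trace:
  b=30
  b=30, x=2
  b=30, x=2, value=6

Final answer: 2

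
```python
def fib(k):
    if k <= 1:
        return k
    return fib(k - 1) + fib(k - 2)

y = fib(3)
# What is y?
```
Call trace:
fib(k=3)
  fib(k=2)
    fib(k=1)
    -> return 1
    fib(k=0)
    -> return 0
  -> return 1
  fib(k=1)
  -> return 1
-> return 2

Final answer: 2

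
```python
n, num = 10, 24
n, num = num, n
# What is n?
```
Trace:
  n=10, num=24
  n=24, num=10

Final answer: 24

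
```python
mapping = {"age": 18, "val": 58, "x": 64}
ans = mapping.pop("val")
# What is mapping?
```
Trace:
  mapping={'age': 18, 'val': 58, 'x': 64}
  mapping={'age': 18, 'x': 64}, ans=58

Final answer: {'age': 18, 'x': 64}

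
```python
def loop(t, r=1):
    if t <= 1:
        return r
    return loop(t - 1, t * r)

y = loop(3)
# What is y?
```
Call trace:
loop(t=3, r=1)
  loop(t=2, r=3)
    loop(t=1, r=6)
    -> return 6
  -> return 6
-> return 6

Final answer: 6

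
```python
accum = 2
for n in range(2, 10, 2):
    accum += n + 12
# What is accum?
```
Trace:
  accum=2
  accum=16, n=2
  accum=32, n=4
  accum=50, n=6
  accum=70, n=8

Final answer: 70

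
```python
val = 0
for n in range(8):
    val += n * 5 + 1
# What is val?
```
Trace:
  val=0
  val=1, n=0
  val=7, n=1
  val=18, n=2
  val=34, n=3
  val=55, n=4
  val=81, n=5
  val=112, n=6
  val=148, n=7

Final answer: 148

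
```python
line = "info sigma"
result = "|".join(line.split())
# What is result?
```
Trace:
  line='info sigma'
  line='info sigma', result='info|sigma'

Final answer: 'info|sigma'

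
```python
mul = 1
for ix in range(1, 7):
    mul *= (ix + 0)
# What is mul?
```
Trace:
  mul=1
  mul=1, ix=1
  mul=2, ix=2
  mul=6, ix=3
  mul=24, ix=4
  mul=120, ix=5
  mul=720, ix=6

Final answer: 720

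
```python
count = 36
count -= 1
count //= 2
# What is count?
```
Trace:
  count=36
  count=35
  count=17

Final answer: 17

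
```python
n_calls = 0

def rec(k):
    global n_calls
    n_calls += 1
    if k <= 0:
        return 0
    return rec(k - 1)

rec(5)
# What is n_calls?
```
Call trace:
rec(k=5)
  rec(k=4)
    rec(k=3)
      rec(k=2)
        rec(k=1)
          rec(k=0)
          -> return 0
        -> return 0
      -> return 0
    -> return 0
  -> return 0
-> return 0

n_calls is incremented once per call. rec is entered once for each k = 5, 4, 3, 2, 1, 0 (the k <= 0 call returns without recursing), i.e. 5 + 1 calls.
n_calls = 6

Final answer: 6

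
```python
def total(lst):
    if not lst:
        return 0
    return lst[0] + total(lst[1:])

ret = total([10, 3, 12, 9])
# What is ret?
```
Call trace:
total(lst=[10, 3, 12, 9])
  total(lst=[3, 12, 9])
    total(lst=[12, 9])
      total(lst=[9])
        total(lst=[])
        -> return 0
      -> return 9
    -> return 21
  -> return 24
-> return 34

Final answer: 34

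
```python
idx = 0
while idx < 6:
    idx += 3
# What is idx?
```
Trace:
  idx=0
  idx=3
  idx=6

Final answer: 6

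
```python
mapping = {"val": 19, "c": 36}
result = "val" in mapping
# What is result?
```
Trace:
  mapping={'val': 19, 'c': 36}
  mapping={'val': 19, 'c': 36}, result=True

Final answer: True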